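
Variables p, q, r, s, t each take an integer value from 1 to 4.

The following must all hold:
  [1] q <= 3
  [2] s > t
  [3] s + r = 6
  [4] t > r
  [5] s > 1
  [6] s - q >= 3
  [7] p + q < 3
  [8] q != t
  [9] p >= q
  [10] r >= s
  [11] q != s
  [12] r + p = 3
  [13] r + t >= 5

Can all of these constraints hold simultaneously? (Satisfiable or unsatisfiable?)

Unsatisfiable

Constraints 2, 4, and 10 give r < t, t < s, s ≤ r. Chaining: r < t < s ≤ r, which forces r < r — impossible.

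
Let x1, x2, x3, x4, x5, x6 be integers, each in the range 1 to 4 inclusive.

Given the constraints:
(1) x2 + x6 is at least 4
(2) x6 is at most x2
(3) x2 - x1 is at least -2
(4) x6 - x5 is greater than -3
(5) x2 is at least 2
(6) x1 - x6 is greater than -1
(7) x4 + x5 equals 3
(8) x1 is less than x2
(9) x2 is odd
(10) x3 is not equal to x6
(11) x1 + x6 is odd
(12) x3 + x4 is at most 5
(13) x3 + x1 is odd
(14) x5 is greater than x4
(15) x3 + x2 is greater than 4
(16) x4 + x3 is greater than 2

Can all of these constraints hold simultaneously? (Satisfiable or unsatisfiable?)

Satisfiable

Setting (x1, x2, x3, x4, x5, x6) = (2, 3, 3, 1, 2, 1) satisfies everything: constraint 1: x2 + x6 = 4; constraint 3: x2 - x1 = 1, and the others follow.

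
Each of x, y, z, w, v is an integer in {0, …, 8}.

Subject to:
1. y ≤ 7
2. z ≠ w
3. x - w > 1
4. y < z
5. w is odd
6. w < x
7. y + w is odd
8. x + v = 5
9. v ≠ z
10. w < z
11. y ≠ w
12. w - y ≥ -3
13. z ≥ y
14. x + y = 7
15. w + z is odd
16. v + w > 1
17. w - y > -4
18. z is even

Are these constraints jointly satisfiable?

Satisfiable

Setting (x, y, z, w, v) = (3, 4, 8, 1, 2) satisfies everything: constraint 3: x - w = 2; constraint 8: x + v = 5, and the others follow.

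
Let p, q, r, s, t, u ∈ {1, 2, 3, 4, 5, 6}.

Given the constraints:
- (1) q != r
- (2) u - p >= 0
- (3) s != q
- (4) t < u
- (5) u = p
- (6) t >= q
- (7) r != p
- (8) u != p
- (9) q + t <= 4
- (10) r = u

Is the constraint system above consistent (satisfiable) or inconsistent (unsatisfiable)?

From constraints 5 and 10, r = u = p, so r = p. But constraint 7 says r ≠ p. Contradiction.

Unsatisfiable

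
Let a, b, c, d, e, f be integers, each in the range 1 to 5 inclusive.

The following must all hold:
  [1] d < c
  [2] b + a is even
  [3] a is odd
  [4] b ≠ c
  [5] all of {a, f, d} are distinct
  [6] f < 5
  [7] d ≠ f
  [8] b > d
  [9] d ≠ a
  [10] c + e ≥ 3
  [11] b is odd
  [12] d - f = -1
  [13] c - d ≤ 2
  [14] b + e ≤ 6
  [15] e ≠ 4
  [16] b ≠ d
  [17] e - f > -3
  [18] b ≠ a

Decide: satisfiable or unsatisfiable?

Satisfiable

Try a = 3, b = 5, c = 2, d = 1, e = 1, f = 2.
Check constraint 10: c + e = 3; constraint 12: d - f = -1. The remaining constraints are straightforward to verify.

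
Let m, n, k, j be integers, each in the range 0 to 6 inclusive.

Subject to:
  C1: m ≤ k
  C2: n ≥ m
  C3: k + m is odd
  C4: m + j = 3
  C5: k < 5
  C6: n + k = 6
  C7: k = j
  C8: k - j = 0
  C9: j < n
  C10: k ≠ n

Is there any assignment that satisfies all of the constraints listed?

Satisfiable

Setting (m, n, k, j) = (1, 4, 2, 2) satisfies everything: constraint 4: m + j = 3; constraint 6: n + k = 6; constraint 8: k - j = 0, and the others follow.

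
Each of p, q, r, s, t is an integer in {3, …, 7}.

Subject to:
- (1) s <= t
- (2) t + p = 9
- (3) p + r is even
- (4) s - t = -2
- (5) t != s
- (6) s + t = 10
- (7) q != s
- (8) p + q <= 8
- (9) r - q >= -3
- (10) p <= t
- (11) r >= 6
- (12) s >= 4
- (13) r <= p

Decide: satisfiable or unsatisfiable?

From constraints 1 and 12: t ≥ s ≥ 4. From constraints 11 and 13: p ≥ r ≥ 6. Hence t + p ≥ 10. But constraint 2 requires t + p = 9, and 9 < 10. Contradiction.

Unsatisfiable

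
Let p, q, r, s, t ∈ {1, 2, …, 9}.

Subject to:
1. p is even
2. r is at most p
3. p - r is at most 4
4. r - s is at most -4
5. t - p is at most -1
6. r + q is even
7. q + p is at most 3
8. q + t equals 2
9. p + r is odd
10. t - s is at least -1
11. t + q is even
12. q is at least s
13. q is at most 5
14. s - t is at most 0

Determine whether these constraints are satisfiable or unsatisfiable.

Constraints 3, 4, 5, and 14 give s − r ≥ 4, r − p ≥ -4, p − t ≥ 1, t − s ≥ 0.
Adding all 4 inequalities: the left sides telescope to 0, and the right sides sum to 4 + (-4) + 1 + 0 = 1. So 0 ≥ 1, which is false.

Unsatisfiable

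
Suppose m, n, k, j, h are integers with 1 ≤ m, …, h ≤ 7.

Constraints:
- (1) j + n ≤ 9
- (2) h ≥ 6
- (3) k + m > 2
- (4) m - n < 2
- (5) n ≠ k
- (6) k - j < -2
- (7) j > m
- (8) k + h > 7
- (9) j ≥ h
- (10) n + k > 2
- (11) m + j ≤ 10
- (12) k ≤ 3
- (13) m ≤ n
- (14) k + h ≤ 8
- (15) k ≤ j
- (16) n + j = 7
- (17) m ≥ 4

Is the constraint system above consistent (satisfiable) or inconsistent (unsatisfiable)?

Unsatisfiable

From constraints 2 and 9: j ≥ h ≥ 6. From constraints 13 and 17: n ≥ m ≥ 4. Hence j + n ≥ 10. But constraint 1 requires j + n ≤ 9, and 9 < 10. Contradiction.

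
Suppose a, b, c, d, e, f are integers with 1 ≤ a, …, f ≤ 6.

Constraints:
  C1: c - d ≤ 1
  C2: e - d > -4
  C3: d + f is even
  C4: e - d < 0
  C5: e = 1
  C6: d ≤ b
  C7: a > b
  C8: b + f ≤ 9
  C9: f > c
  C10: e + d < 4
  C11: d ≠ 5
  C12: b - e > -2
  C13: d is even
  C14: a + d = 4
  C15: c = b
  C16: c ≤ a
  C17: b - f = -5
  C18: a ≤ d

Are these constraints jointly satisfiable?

Constraints 6, 7, and 18 give b < a, a ≤ d, d ≤ b. Chaining: b < a ≤ d ≤ b, which forces b < b — impossible.

Unsatisfiable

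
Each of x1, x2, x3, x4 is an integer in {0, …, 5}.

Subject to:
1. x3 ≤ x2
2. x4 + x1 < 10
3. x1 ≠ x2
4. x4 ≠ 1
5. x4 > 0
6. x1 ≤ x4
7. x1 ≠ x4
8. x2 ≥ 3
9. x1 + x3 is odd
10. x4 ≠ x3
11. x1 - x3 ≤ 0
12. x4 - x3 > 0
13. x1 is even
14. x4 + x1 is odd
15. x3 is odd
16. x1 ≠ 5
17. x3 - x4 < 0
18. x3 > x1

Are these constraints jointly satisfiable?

Take x1 = 2, x2 = 5, x3 = 3, x4 = 5. Then constraint 2: x4 + x1 = 7; constraint 11: x1 - x3 = -1; constraint 12: x4 - x3 = 2, and every other listed constraint is also met.

Satisfiable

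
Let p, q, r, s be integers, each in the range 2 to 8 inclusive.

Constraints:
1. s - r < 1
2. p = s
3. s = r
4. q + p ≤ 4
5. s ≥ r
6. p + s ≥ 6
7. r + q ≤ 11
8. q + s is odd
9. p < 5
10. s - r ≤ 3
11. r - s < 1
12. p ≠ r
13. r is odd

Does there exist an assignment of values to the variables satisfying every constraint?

From constraints 2 and 3, p = s = r, so p = r. But constraint 12 says p ≠ r. Contradiction.

Unsatisfiable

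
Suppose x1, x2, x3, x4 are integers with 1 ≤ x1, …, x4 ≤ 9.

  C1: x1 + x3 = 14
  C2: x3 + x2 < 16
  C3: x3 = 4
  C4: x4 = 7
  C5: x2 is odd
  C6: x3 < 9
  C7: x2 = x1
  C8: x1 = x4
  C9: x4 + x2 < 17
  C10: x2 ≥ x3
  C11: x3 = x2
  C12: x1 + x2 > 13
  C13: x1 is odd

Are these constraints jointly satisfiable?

Constraint 3 fixes x3 = 4 and constraint 4 fixes x4 = 7. Constraints 7, 8, and 11 give x3 = x2 = x1 = x4, so x3 = x4. But 4 ≠ 7 — contradiction.

Unsatisfiable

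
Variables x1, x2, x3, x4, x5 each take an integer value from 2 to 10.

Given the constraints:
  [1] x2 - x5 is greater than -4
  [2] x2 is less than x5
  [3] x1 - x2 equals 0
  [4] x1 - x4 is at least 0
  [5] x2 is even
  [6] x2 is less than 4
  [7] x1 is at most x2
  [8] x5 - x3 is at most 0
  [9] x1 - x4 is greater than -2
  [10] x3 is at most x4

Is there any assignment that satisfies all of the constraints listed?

Unsatisfiable

Constraints 2, 4, 7, 8, and 10 give x1 ≤ x2, x2 < x5, x5 ≤ x3, x3 ≤ x4, x4 ≤ x1. Chaining: x1 ≤ x2 < x5 ≤ x3 ≤ x4 ≤ x1, which forces x1 < x1 — impossible.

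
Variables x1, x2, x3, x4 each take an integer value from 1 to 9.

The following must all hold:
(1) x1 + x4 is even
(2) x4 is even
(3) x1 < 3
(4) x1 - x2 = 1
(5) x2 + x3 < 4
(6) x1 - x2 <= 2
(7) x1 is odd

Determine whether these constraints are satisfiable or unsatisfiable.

Unsatisfiable

Constraint 7 makes x1 odd and constraint 2 makes x4 even, so x1 + x4 must be odd. Constraint 1 says x1 + x4 is even — contradiction.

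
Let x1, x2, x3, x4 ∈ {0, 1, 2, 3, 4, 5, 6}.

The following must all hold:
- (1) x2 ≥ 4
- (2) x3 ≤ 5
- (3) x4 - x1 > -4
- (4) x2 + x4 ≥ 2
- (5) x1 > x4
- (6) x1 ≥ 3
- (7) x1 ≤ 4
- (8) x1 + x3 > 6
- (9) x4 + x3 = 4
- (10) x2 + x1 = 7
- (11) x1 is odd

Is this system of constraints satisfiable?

Satisfiable

One satisfying assignment is x1 = 3, x2 = 4, x3 = 4, x4 = 0.
For the less obvious constraints — constraint 3: x4 - x1 = -3; constraint 4: x2 + x4 = 4 — and the others hold by inspection.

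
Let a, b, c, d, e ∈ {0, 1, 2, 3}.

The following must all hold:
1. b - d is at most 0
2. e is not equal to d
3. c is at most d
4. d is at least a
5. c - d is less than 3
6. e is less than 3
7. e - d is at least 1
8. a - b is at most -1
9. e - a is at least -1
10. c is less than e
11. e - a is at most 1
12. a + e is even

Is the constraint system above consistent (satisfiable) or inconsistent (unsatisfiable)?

Unsatisfiable

Constraints 1, 7, 8, and 11 give b − a ≥ 1, a − e ≥ -1, e − d ≥ 1, d − b ≥ 0.
Adding all 4 inequalities: the left sides telescope to 0, and the right sides sum to 1 + (-1) + 1 + 0 = 1. So 0 ≥ 1, which is false.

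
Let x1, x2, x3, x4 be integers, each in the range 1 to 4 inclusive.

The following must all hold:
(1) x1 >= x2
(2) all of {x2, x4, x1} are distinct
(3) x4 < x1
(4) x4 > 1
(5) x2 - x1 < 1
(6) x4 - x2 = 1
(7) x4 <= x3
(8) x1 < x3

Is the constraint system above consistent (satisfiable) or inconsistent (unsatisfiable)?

Take x1 = 3, x2 = 1, x3 = 4, x4 = 2. Then constraint 5: x2 - x1 = -2; constraint 6: x4 - x2 = 1, and every other listed constraint is also met.

Satisfiable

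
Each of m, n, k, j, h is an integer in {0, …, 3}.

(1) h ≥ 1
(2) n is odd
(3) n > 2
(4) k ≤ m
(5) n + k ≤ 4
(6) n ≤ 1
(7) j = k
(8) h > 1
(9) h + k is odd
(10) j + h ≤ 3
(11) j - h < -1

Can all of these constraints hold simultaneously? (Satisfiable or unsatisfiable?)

From constraint 3: n ≥ 3. From constraint 6: n ≤ 1. But 1 < 3, so no value of n works.

Unsatisfiable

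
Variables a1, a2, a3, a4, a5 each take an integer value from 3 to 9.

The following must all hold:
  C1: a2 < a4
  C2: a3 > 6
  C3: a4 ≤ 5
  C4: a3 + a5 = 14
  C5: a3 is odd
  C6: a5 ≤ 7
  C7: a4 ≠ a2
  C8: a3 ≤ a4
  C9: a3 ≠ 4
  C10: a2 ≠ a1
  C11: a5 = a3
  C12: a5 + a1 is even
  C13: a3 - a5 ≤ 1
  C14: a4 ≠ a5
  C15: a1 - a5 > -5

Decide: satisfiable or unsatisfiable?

From constraints 3 and 8: a3 ≤ a4 ≤ 5. From constraint 6: a5 ≤ 7. Hence a3 + a5 ≤ 12. But constraint 4 requires a3 + a5 = 14, and 14 > 12. Contradiction.

Unsatisfiable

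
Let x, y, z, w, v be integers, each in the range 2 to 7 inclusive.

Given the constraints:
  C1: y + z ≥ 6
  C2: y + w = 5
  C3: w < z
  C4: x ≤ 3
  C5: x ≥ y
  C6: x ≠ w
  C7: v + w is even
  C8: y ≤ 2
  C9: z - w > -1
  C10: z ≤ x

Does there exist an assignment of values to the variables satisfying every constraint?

From constraint 8: y ≤ 2. From constraints 4 and 10: z ≤ x ≤ 3. Hence y + z ≤ 5. But constraint 1 requires y + z ≥ 6, and 6 > 5. Contradiction.

Unsatisfiable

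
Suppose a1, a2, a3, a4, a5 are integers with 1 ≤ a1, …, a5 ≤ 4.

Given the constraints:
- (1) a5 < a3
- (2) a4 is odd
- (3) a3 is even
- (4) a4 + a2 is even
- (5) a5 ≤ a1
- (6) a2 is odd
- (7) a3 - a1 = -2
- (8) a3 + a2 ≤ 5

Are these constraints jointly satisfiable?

Satisfiable

Try a1 = 4, a2 = 1, a3 = 2, a4 = 1, a5 = 1.
Check constraint 2: a4 = 1 is odd; constraint 7: a3 - a1 = -2; constraint 8: a3 + a2 = 3. The remaining constraints are straightforward to verify.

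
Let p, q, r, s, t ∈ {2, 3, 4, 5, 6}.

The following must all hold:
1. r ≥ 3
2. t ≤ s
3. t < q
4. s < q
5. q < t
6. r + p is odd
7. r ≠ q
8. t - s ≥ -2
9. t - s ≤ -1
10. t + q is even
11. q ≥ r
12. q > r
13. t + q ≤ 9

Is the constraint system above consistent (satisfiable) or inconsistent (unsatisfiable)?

Constraints 4, 5, and 9 give q < t, t < s, s < q. Chaining: q < t < s < q, which forces q < q — impossible.

Unsatisfiable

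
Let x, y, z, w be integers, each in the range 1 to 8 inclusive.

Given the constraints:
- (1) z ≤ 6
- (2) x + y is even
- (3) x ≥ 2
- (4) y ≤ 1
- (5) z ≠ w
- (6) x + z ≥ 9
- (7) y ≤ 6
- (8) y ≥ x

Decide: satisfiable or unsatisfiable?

Unsatisfiable

From constraints 4 and 8: x ≤ y ≤ 1. From constraint 1: z ≤ 6. Hence x + z ≤ 7. But constraint 6 requires x + z ≥ 9, and 9 > 7. Contradiction.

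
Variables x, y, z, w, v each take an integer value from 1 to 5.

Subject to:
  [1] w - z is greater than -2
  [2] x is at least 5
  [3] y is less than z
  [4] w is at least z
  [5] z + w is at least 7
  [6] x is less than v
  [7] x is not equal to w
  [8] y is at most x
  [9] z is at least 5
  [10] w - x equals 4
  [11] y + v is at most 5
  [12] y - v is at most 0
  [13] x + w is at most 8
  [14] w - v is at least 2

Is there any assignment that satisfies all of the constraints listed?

Unsatisfiable

From constraint 2: x ≥ 5. From constraints 4 and 9: w ≥ z ≥ 5. Hence x + w ≥ 10. But constraint 13 requires x + w ≤ 8, and 8 < 10. Contradiction.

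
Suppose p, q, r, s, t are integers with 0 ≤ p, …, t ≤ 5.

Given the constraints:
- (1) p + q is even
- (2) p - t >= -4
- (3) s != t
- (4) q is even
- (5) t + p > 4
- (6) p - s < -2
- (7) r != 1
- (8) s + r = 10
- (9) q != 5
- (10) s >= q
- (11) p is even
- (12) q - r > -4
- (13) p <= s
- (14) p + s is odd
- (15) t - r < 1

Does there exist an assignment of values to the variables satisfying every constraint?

Satisfiable

Take p = 2, q = 4, r = 5, s = 5, t = 3. Then constraint 2: p - t = -1; constraint 5: t + p = 5; constraint 6: p - s = -3, and every other listed constraint is also met.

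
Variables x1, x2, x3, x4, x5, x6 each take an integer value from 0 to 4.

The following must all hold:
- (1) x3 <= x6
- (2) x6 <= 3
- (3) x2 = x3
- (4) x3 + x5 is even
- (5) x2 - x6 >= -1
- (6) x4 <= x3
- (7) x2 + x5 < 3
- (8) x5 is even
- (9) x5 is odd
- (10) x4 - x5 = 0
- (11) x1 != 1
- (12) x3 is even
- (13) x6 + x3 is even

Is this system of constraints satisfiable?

Unsatisfiable

Constraint 12 makes x3 even and constraint 9 makes x5 odd, so x3 + x5 must be odd. Constraint 4 says x3 + x5 is even — contradiction.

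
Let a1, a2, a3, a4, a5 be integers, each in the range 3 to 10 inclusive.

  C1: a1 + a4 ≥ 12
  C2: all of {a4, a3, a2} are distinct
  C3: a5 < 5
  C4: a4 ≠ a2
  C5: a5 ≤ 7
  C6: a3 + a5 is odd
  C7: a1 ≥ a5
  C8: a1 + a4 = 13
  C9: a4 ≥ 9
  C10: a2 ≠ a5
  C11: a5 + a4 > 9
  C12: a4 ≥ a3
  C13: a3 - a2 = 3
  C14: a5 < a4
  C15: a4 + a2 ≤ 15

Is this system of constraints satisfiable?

One satisfying assignment is a1 = 4, a2 = 5, a3 = 8, a4 = 9, a5 = 3.
For the less obvious constraints — constraint 1: a1 + a4 = 13; constraint 8: a1 + a4 = 13; constraint 11: a5 + a4 = 12 — and the others hold by inspection.

Satisfiable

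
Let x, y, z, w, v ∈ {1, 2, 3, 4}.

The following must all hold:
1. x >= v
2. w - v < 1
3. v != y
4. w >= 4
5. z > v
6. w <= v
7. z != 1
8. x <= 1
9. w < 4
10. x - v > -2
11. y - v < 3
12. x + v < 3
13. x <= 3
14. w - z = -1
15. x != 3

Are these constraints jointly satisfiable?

Unsatisfiable

From constraints 4 and 6: v ≥ w and w ≥ 4, so v ≥ 4. From constraints 1 and 8: v ≤ x and x ≤ 1, so v ≤ 1. But 1 < 4, so no value of v works.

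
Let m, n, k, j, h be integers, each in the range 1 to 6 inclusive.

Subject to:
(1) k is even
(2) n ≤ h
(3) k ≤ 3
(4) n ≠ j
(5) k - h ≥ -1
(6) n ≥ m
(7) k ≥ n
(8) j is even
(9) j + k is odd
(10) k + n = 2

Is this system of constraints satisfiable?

Constraint 8 makes j even and constraint 1 makes k even, so j + k must be even. Constraint 9 says j + k is odd — contradiction.

Unsatisfiable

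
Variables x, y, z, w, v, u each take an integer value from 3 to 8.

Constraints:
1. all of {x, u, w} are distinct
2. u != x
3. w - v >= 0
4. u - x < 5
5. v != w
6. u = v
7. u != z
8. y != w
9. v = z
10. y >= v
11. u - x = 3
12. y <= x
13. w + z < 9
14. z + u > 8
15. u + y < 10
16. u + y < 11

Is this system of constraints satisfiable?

From constraints 6 and 9, u = v = z, so u = z. But constraint 7 says u ≠ z. Contradiction.

Unsatisfiable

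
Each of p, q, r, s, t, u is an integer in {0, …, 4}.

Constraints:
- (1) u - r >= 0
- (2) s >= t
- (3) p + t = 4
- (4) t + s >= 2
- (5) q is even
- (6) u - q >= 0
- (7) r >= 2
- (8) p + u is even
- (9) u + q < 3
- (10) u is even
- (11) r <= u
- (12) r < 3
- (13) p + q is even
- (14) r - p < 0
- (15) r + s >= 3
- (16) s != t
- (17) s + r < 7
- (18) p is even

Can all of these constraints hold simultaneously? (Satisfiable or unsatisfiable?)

Satisfiable

Setting (p, q, r, s, t, u) = (4, 0, 2, 2, 0, 2) satisfies everything: constraint 1: u - r = 0; constraint 3: p + t = 4; constraint 4: t + s = 2, and the others follow.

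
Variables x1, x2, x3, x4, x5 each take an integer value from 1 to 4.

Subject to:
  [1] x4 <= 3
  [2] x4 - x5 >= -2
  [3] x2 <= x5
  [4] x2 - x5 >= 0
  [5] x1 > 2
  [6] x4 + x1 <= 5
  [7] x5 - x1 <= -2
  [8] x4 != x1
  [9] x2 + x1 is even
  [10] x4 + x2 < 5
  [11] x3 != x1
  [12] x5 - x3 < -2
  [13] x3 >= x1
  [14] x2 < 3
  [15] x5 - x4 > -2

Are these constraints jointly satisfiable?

Setting (x1, x2, x3, x4, x5) = (3, 1, 4, 1, 1) satisfies everything: constraint 2: x4 - x5 = 0; constraint 4: x2 - x5 = 0; constraint 6: x4 + x1 = 4, and the others follow.

Satisfiable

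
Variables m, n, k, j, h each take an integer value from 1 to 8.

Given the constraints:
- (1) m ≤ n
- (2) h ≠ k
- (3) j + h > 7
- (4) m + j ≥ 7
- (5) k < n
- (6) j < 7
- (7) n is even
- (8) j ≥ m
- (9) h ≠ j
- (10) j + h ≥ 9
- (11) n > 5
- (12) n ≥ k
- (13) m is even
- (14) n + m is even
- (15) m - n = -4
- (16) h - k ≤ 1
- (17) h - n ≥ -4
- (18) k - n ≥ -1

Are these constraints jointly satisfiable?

Satisfiable

Take m = 2, n = 6, k = 5, j = 6, h = 4. Then constraint 3: j + h = 10; constraint 4: m + j = 8, and every other listed constraint is also met.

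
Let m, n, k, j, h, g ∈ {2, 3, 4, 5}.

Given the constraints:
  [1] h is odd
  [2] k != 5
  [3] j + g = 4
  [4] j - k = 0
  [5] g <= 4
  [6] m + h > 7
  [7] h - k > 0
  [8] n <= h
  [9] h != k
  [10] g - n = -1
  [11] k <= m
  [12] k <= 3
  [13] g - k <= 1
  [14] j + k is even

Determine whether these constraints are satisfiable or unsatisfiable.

The assignment m = 5, n = 3, k = 2, j = 2, h = 5, g = 2 works:
  constraint 3 holds since j + g = 4.
  constraint 4 holds since j - k = 0.
  constraint 6 holds since m + h = 10.
The rest check out directly.

Satisfiable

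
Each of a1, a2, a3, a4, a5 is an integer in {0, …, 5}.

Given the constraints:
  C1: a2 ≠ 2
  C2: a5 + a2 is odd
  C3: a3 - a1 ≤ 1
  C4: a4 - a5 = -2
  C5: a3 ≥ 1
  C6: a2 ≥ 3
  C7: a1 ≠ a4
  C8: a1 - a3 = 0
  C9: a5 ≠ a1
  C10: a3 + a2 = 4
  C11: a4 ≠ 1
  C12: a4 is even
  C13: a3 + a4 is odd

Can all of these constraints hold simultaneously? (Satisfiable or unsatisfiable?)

Take a1 = 1, a2 = 3, a3 = 1, a4 = 0, a5 = 2. Then constraint 3: a3 - a1 = 0; constraint 4: a4 - a5 = -2, and every other listed constraint is also met.

Satisfiable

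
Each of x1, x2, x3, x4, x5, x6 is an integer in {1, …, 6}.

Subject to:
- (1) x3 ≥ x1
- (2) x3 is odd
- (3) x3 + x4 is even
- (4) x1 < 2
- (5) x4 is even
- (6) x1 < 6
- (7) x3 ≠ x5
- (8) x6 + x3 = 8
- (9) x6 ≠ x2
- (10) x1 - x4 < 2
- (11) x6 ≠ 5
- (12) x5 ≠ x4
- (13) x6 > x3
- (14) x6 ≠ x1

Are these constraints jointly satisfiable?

Unsatisfiable

Constraint 2 makes x3 odd and constraint 5 makes x4 even, so x3 + x4 must be odd. Constraint 3 says x3 + x4 is even — contradiction.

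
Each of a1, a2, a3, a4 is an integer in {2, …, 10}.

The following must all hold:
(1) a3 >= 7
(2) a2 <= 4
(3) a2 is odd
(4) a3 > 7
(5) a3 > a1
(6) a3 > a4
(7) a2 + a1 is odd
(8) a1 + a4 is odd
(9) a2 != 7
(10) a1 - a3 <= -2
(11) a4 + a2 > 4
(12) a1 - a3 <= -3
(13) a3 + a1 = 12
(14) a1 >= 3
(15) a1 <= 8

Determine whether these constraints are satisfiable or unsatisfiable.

Satisfiable

The assignment a1 = 4, a2 = 3, a3 = 8, a4 = 3 works:
  constraint 10 holds since a1 - a3 = -4.
  constraint 11 holds since a4 + a2 = 6.
  constraint 12 holds since a1 - a3 = -4.
The rest check out directly.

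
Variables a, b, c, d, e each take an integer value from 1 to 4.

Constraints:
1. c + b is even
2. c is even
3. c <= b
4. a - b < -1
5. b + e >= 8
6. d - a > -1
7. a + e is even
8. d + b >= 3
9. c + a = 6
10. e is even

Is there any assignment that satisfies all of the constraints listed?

Setting (a, b, c, d, e) = (2, 4, 4, 2, 4) satisfies everything: constraint 4: a - b = -2; constraint 5: b + e = 8; constraint 6: d - a = 0, and the others follow.

Satisfiable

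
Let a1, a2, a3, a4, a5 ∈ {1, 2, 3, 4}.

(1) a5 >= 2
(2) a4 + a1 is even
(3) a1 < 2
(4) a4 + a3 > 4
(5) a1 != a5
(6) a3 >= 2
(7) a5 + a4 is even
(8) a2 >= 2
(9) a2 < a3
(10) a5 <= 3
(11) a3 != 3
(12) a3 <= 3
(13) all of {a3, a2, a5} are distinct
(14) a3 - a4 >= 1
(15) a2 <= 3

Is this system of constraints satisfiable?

Unsatisfiable

Constraints 1, 6, 8, 10, 12, and 15 confine each of a3, a2, a5 to the 2 values {2, 3}.
Constraint 13 requires all 3 of them to be distinct, but only 2 values are available — impossible by the pigeonhole principle.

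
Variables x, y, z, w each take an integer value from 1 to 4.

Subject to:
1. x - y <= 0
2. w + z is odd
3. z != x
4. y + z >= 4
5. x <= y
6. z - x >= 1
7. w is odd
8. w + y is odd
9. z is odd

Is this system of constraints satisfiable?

Unsatisfiable

Constraint 7 makes w odd and constraint 9 makes z odd, so w + z must be even. Constraint 2 says w + z is odd — contradiction.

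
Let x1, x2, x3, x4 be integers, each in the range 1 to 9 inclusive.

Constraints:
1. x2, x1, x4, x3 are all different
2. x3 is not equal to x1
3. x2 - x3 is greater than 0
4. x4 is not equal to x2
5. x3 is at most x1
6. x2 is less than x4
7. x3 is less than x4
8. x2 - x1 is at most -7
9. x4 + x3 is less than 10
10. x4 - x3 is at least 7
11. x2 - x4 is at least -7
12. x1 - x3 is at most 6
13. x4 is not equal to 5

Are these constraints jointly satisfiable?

Unsatisfiable

Constraints 8, 10, 11, and 12 give x4 − x3 ≥ 7, x3 − x1 ≥ -6, x1 − x2 ≥ 7, x2 − x4 ≥ -7.
Adding all 4 inequalities: the left sides telescope to 0, and the right sides sum to 7 + (-6) + 7 + (-7) = 1. So 0 ≥ 1, which is false.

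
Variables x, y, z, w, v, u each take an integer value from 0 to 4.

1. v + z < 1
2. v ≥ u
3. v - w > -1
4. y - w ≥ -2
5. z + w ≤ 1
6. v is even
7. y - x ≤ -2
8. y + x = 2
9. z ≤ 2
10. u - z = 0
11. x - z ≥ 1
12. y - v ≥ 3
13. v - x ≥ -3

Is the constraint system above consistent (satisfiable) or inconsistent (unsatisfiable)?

Constraints 7, 12, and 13 give v − x ≥ -3, x − y ≥ 2, y − v ≥ 3.
Adding all 3 inequalities: the left sides telescope to 0, and the right sides sum to (-3) + 2 + 3 = 2. So 0 ≥ 2, which is false.

Unsatisfiable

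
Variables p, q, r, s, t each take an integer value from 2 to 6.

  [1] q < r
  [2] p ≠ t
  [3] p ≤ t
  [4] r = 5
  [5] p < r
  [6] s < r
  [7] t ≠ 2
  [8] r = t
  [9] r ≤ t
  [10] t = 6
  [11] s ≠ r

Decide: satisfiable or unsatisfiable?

Unsatisfiable

Constraint 4 fixes r = 5 and constraint 10 fixes t = 6, but constraint 8 requires r = t. Since 5 ≠ 6, contradiction.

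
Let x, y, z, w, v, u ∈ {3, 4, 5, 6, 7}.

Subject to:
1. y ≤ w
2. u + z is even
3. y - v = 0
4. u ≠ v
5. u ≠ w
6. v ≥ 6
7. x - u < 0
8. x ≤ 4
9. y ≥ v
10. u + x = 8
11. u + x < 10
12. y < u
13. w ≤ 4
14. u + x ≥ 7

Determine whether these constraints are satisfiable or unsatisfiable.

Unsatisfiable

From constraints 6 and 9: y ≥ v and v ≥ 6, so y ≥ 6. From constraints 1 and 13: y ≤ w and w ≤ 4, so y ≤ 4. But 4 < 6, so no value of y works.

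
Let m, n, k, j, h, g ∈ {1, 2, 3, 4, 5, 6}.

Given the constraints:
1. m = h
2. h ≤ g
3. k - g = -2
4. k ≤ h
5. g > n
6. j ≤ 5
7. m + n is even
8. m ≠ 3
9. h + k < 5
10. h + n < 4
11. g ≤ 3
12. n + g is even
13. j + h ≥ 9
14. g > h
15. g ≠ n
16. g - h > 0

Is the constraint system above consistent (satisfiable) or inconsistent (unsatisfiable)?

From constraint 6: j ≤ 5. From constraints 2 and 11: h ≤ g ≤ 3. Hence j + h ≤ 8. But constraint 13 requires j + h ≥ 9, and 9 > 8. Contradiction.

Unsatisfiable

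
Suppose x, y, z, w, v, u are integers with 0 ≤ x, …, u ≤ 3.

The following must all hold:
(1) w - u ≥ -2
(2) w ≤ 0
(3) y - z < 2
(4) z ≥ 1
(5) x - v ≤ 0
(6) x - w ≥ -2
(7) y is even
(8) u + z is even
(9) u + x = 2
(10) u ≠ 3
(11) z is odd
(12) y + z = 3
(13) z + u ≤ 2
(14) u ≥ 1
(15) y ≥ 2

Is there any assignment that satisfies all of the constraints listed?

Satisfiable

Try x = 1, y = 2, z = 1, w = 0, v = 1, u = 1.
Check constraint 1: w - u = -1; constraint 3: y - z = 1; constraint 5: x - v = 0. The remaining constraints are straightforward to verify.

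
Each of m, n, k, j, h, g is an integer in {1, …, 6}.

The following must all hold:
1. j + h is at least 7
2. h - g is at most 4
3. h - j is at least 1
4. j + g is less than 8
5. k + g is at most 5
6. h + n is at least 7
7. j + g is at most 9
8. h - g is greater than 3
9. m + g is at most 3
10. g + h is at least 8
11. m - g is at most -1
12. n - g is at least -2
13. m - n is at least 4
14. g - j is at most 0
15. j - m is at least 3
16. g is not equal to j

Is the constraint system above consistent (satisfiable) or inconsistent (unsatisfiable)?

Constraints 2, 3, 12, 13, and 15 give g − h ≥ -4, h − j ≥ 1, j − m ≥ 3, m − n ≥ 4, n − g ≥ -2.
Adding all 5 inequalities: the left sides telescope to 0, and the right sides sum to (-4) + 1 + 3 + 4 + (-2) = 2. So 0 ≥ 2, which is false.

Unsatisfiable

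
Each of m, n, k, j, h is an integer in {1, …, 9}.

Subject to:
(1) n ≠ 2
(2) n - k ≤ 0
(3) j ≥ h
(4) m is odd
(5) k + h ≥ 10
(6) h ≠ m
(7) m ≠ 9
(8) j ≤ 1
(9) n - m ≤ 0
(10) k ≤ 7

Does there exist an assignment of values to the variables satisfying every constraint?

From constraint 10: k ≤ 7. From constraints 3 and 8: h ≤ j ≤ 1. Hence k + h ≤ 8. But constraint 5 requires k + h ≥ 10, and 10 > 8. Contradiction.

Unsatisfiable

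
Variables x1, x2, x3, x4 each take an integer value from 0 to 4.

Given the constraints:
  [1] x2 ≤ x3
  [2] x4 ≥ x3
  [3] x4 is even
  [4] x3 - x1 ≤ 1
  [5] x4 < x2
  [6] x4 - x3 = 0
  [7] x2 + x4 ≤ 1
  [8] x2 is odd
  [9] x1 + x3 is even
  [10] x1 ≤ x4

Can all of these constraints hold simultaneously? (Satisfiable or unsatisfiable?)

Constraints 1, 2, and 5 give x4 < x2, x2 ≤ x3, x3 ≤ x4. Chaining: x4 < x2 ≤ x3 ≤ x4, which forces x4 < x4 — impossible.

Unsatisfiable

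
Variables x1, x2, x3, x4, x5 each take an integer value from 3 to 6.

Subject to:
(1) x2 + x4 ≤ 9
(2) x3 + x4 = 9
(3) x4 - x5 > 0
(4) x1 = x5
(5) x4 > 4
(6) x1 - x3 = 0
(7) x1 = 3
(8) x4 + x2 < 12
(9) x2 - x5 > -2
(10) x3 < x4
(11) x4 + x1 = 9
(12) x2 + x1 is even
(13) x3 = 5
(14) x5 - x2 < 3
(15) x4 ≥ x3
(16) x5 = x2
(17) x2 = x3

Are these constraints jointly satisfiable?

Constraint 7 fixes x1 = 3 and constraint 13 fixes x3 = 5. Constraints 4, 16, and 17 give x1 = x5 = x2 = x3, so x1 = x3. But 3 ≠ 5 — contradiction.

Unsatisfiable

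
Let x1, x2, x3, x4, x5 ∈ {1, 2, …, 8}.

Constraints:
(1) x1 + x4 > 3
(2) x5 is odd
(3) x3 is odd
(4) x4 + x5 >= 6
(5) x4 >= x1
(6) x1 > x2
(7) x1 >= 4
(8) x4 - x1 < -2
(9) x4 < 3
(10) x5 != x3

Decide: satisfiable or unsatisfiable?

From constraints 5 and 7: x4 ≥ x1 and x1 ≥ 4, so x4 ≥ 4. From constraint 9: x4 ≤ 2. But 2 < 4, so no value of x4 works.

Unsatisfiable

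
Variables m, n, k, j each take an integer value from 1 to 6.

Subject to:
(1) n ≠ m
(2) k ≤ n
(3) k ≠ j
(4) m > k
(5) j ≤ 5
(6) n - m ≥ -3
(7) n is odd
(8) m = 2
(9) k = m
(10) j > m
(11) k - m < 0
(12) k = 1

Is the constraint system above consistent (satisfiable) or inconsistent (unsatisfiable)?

Unsatisfiable

Constraint 12 fixes k = 1 and constraint 8 fixes m = 2, but constraint 9 requires k = m. Since 1 ≠ 2, contradiction.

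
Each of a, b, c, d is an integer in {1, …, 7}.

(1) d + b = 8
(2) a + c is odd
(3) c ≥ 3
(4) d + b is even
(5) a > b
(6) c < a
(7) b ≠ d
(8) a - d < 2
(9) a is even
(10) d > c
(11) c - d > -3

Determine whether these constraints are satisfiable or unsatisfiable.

Satisfiable

Setting (a, b, c, d) = (6, 1, 5, 7) satisfies everything: constraint 1: d + b = 8; constraint 8: a - d = -1; constraint 11: c - d = -2, and the others follow.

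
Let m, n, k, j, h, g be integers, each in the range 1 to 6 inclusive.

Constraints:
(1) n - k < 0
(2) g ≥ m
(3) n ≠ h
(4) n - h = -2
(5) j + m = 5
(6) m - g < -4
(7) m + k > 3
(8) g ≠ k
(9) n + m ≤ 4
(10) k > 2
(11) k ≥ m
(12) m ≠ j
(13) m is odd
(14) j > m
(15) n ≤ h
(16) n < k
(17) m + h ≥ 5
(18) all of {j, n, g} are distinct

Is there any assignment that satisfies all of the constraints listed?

Satisfiable

One satisfying assignment is m = 1, n = 2, k = 4, j = 4, h = 4, g = 6.
For the less obvious constraints — constraint 1: n - k = -2; constraint 4: n - h = -2 — and the others hold by inspection.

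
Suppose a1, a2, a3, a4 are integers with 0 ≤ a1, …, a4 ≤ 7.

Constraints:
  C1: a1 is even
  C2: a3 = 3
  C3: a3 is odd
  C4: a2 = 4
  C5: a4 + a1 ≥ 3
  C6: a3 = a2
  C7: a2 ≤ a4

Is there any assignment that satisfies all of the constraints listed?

Constraint 2 fixes a3 = 3 and constraint 4 fixes a2 = 4, but constraint 6 requires a3 = a2. Since 3 ≠ 4, contradiction.

Unsatisfiable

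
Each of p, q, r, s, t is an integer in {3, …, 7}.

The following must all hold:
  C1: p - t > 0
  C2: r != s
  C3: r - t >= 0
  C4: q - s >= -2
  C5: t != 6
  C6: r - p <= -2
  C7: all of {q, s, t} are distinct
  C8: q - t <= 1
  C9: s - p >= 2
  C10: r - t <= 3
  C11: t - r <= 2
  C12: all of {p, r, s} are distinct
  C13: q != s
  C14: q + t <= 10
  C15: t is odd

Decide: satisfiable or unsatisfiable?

Unsatisfiable

Constraints 3, 4, 6, 8, and 9 give s − p ≥ 2, p − r ≥ 2, r − t ≥ 0, t − q ≥ -1, q − s ≥ -2.
Adding all 5 inequalities: the left sides telescope to 0, and the right sides sum to 2 + 2 + 0 + (-1) + (-2) = 1. So 0 ≥ 1, which is false.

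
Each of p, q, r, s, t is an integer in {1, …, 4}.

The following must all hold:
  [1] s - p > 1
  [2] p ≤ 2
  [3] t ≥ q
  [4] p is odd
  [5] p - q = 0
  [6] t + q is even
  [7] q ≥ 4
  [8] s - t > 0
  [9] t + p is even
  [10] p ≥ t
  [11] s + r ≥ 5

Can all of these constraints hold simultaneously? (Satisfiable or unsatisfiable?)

From constraints 3 and 7: t ≥ q and q ≥ 4, so t ≥ 4. From constraints 2 and 10: t ≤ p and p ≤ 2, so t ≤ 2. But 2 < 4, so no value of t works.

Unsatisfiable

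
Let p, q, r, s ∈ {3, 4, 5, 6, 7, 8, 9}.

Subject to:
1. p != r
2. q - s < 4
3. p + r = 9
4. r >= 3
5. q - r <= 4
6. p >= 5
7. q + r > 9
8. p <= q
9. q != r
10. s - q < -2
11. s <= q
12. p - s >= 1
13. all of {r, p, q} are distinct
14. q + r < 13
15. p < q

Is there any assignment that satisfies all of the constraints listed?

One satisfying assignment is p = 5, q = 7, r = 4, s = 4.
For the less obvious constraints — constraint 2: q - s = 3; constraint 3: p + r = 9; constraint 5: q - r = 3 — and the others hold by inspection.

Satisfiable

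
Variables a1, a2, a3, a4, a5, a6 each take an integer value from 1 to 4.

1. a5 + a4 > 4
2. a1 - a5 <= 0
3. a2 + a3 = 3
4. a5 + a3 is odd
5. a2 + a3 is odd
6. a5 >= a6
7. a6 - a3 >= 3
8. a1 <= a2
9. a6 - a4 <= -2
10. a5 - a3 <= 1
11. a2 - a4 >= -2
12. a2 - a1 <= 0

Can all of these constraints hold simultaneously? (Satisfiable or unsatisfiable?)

Unsatisfiable

Constraints 2, 7, 9, 10, 11, and 12 give a3 − a5 ≥ -1, a5 − a1 ≥ 0, a1 − a2 ≥ 0, a2 − a4 ≥ -2, a4 − a6 ≥ 2, a6 − a3 ≥ 3.
Adding all 6 inequalities: the left sides telescope to 0, and the right sides sum to (-1) + 0 + 0 + (-2) + 2 + 3 = 2. So 0 ≥ 2, which is false.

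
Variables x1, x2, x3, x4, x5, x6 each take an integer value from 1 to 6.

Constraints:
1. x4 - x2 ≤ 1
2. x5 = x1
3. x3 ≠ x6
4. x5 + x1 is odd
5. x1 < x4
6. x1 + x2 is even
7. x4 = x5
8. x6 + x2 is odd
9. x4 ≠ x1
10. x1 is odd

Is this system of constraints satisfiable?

From constraints 2 and 7, x4 = x5 = x1, so x4 = x1. But constraint 9 says x4 ≠ x1. Contradiction.

Unsatisfiable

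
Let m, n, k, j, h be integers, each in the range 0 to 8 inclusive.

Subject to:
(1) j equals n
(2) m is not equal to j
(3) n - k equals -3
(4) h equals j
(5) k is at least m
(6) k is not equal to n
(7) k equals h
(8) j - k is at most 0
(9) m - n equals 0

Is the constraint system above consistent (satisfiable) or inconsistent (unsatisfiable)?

From constraints 1, 4, and 7, k = h = j = n, so k = n. But constraint 6 says k ≠ n. Contradiction.

Unsatisfiable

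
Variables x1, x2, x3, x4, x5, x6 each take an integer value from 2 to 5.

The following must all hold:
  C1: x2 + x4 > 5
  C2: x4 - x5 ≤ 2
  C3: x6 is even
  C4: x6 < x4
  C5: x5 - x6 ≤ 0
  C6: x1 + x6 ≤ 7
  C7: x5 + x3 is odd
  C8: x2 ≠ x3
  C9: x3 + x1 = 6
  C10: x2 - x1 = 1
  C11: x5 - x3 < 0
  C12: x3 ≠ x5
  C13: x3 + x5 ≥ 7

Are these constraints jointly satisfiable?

Satisfiable

Take x1 = 2, x2 = 3, x3 = 4, x4 = 5, x5 = 3, x6 = 4. Then constraint 1: x2 + x4 = 8; constraint 2: x4 - x5 = 2; constraint 5: x5 - x6 = -1, and every other listed constraint is also met.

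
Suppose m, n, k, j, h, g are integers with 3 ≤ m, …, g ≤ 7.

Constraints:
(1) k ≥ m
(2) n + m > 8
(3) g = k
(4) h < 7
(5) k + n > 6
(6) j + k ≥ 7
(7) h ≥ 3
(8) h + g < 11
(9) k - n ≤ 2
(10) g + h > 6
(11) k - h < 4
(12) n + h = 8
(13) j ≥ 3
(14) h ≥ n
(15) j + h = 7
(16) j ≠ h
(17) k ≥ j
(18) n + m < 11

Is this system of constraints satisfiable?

Satisfiable

The assignment m = 5, n = 4, k = 5, j = 3, h = 4, g = 5 works:
  constraint 2 holds since n + m = 9.
  constraint 5 holds since k + n = 9.
The rest check out directly.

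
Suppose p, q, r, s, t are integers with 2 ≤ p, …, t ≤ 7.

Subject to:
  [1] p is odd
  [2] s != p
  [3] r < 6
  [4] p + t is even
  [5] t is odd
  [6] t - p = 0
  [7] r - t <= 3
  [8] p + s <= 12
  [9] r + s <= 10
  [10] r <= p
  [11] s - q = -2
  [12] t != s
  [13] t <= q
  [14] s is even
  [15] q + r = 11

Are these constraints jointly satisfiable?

One satisfying assignment is p = 5, q = 6, r = 5, s = 4, t = 5.
For the less obvious constraints — constraint 6: t - p = 0; constraint 7: r - t = 0 — and the others hold by inspection.

Satisfiable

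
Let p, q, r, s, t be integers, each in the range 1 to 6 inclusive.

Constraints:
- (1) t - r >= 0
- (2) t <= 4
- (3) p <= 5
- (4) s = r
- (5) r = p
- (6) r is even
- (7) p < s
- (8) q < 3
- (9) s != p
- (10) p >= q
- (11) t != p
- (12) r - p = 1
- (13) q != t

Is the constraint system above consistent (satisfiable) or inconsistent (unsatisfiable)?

Unsatisfiable

From constraints 4 and 5, s = r = p, so s = p. But constraint 9 says s ≠ p. Contradiction.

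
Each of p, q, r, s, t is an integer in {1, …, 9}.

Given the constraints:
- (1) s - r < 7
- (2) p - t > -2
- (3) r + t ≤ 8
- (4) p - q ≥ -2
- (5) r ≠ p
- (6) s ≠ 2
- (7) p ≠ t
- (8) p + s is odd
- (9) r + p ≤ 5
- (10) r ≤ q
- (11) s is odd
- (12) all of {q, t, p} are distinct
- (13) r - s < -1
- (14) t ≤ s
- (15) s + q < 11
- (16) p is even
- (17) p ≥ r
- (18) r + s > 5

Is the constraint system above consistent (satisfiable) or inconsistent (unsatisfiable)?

The assignment p = 4, q = 3, r = 1, s = 5, t = 5 works:
  constraint 1 holds since s - r = 4.
  constraint 2 holds since p - t = -1.
  constraint 3 holds since r + t = 6.
The rest check out directly.

Satisfiable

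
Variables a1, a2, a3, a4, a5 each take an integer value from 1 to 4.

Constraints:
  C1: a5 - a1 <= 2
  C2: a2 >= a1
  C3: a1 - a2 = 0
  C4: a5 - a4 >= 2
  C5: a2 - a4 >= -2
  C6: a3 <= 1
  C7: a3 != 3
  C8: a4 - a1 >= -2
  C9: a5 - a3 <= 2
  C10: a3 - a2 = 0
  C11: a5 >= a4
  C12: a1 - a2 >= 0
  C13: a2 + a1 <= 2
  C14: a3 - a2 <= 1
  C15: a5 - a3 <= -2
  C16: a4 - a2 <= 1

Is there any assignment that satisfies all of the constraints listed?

Constraints 4, 8, 12, 14, and 15 give a2 − a3 ≥ -1, a3 − a5 ≥ 2, a5 − a4 ≥ 2, a4 − a1 ≥ -2, a1 − a2 ≥ 0.
Adding all 5 inequalities: the left sides telescope to 0, and the right sides sum to (-1) + 2 + 2 + (-2) + 0 = 1. So 0 ≥ 1, which is false.

Unsatisfiable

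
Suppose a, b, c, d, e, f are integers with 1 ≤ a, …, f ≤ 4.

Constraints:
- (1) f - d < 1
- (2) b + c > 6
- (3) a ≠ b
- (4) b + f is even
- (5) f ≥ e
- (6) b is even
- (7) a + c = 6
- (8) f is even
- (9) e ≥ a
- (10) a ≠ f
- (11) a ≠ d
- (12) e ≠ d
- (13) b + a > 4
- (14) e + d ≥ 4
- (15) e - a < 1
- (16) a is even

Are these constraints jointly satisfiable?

One satisfying assignment is a = 2, b = 4, c = 4, d = 4, e = 2, f = 4.
For the less obvious constraints — constraint 1: f - d = 0; constraint 2: b + c = 8; constraint 7: a + c = 6 — and the others hold by inspection.

Satisfiable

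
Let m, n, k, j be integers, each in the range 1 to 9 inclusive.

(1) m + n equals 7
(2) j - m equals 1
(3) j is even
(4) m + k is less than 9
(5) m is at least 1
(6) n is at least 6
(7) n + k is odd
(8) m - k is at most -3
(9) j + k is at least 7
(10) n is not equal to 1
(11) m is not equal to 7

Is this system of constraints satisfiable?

Take m = 1, n = 6, k = 5, j = 2. Then constraint 1: m + n = 7; constraint 2: j - m = 1, and every other listed constraint is also met.

Satisfiable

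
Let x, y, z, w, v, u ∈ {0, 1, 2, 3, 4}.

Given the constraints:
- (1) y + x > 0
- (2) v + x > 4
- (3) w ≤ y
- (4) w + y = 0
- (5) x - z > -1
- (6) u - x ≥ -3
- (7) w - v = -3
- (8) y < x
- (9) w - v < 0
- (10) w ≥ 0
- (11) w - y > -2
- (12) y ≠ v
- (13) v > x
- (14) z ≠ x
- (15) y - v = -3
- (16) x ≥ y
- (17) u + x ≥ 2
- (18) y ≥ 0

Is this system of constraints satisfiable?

Satisfiable

Setting (x, y, z, w, v, u) = (2, 0, 0, 0, 3, 0) satisfies everything: constraint 1: y + x = 2; constraint 2: v + x = 5, and the others follow.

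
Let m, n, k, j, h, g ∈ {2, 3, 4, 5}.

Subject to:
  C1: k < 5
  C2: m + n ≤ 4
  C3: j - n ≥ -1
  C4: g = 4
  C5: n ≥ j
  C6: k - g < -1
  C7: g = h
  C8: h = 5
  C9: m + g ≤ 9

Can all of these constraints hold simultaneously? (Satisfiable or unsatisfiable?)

Constraint 4 fixes g = 4 and constraint 8 fixes h = 5, but constraint 7 requires g = h. Since 4 ≠ 5, contradiction.

Unsatisfiable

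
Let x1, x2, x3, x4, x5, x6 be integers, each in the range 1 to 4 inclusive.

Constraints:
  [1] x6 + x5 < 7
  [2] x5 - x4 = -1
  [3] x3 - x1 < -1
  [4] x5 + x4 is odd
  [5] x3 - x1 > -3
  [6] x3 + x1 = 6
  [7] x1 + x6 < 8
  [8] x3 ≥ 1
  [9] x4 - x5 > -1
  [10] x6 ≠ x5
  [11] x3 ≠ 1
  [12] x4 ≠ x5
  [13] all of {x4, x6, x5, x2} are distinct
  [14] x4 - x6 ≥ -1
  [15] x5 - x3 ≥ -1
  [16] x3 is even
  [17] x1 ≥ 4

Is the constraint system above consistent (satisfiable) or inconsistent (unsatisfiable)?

One satisfying assignment is x1 = 4, x2 = 1, x3 = 2, x4 = 4, x5 = 3, x6 = 2.
For the less obvious constraints — constraint 1: x6 + x5 = 5; constraint 2: x5 - x4 = -1 — and the others hold by inspection.

Satisfiable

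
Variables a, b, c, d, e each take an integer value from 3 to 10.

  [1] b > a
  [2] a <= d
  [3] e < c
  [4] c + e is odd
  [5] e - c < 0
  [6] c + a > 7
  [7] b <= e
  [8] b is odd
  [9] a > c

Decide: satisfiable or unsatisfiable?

Constraints 1, 3, 7, and 9 give a < b, b ≤ e, e < c, c < a. Chaining: a < b ≤ e < c < a, which forces a < a — impossible.

Unsatisfiable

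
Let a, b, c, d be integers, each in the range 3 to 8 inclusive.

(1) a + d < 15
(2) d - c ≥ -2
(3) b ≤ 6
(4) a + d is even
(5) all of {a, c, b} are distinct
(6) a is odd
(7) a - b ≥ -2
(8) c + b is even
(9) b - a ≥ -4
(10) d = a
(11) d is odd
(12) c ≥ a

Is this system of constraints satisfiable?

Try a = 7, b = 6, c = 8, d = 7.
Check constraint 1: a + d = 14; constraint 2: d - c = -1. The remaining constraints are straightforward to verify.

Satisfiable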